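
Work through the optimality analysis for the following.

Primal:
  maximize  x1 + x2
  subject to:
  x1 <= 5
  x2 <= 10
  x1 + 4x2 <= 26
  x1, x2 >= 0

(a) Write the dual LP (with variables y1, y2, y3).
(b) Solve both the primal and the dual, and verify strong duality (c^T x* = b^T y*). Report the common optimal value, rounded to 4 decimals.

The standard primal-dual pair for 'max c^T x s.t. A x <= b, x >= 0' is:
  Dual:  min b^T y  s.t.  A^T y >= c,  y >= 0.

So the dual LP is:
  minimize  5y1 + 10y2 + 26y3
  subject to:
    y1 + y3 >= 1
    y2 + 4y3 >= 1
    y1, y2, y3 >= 0

Solving the primal: x* = (5, 5.25).
  primal value c^T x* = 10.25.
Solving the dual: y* = (0.75, 0, 0.25).
  dual value b^T y* = 10.25.
Strong duality: c^T x* = b^T y*. Confirmed.

10.25


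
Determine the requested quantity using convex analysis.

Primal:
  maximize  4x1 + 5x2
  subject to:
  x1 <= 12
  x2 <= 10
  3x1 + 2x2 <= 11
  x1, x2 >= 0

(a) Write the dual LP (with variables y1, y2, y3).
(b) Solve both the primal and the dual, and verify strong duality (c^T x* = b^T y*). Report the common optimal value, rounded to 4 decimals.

The standard primal-dual pair for 'max c^T x s.t. A x <= b, x >= 0' is:
  Dual:  min b^T y  s.t.  A^T y >= c,  y >= 0.

So the dual LP is:
  minimize  12y1 + 10y2 + 11y3
  subject to:
    y1 + 3y3 >= 4
    y2 + 2y3 >= 5
    y1, y2, y3 >= 0

Solving the primal: x* = (0, 5.5).
  primal value c^T x* = 27.5.
Solving the dual: y* = (0, 0, 2.5).
  dual value b^T y* = 27.5.
Strong duality: c^T x* = b^T y*. Confirmed.

27.5


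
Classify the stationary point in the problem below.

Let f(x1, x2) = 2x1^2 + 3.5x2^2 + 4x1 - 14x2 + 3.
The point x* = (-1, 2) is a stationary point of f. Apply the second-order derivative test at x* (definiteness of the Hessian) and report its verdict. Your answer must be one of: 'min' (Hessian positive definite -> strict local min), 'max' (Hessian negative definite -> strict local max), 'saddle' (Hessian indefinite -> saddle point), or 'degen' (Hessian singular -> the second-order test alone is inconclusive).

Compute the Hessian H = grad^2 f:
  H = [[4, 0], [0, 7]]
Verify stationarity: grad f(x*) = H x* + g = (0, 0).
Eigenvalues of H: 4, 7.
Both eigenvalues > 0, so H is positive definite -> x* is a strict local min.

min


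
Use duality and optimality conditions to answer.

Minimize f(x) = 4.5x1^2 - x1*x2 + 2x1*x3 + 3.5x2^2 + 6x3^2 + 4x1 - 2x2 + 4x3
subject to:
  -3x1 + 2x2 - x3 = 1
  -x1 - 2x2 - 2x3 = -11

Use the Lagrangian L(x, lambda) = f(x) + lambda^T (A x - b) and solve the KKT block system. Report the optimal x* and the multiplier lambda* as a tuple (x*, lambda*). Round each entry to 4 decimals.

Form the Lagrangian:
  L(x, lambda) = (1/2) x^T Q x + c^T x + lambda^T (A x - b)
Stationarity (grad_x L = 0): Q x + c + A^T lambda = 0.
Primal feasibility: A x = b.

This gives the KKT block system:
  [ Q   A^T ] [ x     ]   [-c ]
  [ A    0  ] [ lambda ] = [ b ]

Solving the linear system:
  x*      = (1.3901, 3.3251, 1.4798)
  lambda* = (1.5507, 11.4936)
  f(x*)   = 64.8542

x* = (1.3901, 3.3251, 1.4798), lambda* = (1.5507, 11.4936)


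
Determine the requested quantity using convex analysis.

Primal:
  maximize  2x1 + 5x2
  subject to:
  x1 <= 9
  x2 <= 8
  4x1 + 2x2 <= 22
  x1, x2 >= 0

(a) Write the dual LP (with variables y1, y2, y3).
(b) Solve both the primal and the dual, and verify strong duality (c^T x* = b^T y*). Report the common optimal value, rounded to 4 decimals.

The standard primal-dual pair for 'max c^T x s.t. A x <= b, x >= 0' is:
  Dual:  min b^T y  s.t.  A^T y >= c,  y >= 0.

So the dual LP is:
  minimize  9y1 + 8y2 + 22y3
  subject to:
    y1 + 4y3 >= 2
    y2 + 2y3 >= 5
    y1, y2, y3 >= 0

Solving the primal: x* = (1.5, 8).
  primal value c^T x* = 43.
Solving the dual: y* = (0, 4, 0.5).
  dual value b^T y* = 43.
Strong duality: c^T x* = b^T y*. Confirmed.

43


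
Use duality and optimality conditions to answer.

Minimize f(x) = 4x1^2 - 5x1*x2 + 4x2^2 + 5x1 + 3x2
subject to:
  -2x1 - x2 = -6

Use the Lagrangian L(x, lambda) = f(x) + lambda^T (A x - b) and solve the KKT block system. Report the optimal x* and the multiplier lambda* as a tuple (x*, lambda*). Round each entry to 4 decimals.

Form the Lagrangian:
  L(x, lambda) = (1/2) x^T Q x + c^T x + lambda^T (A x - b)
Stationarity (grad_x L = 0): Q x + c + A^T lambda = 0.
Primal feasibility: A x = b.

This gives the KKT block system:
  [ Q   A^T ] [ x     ]   [-c ]
  [ A    0  ] [ lambda ] = [ b ]

Solving the linear system:
  x*      = (2.1167, 1.7667)
  lambda* = (6.55)
  f(x*)   = 27.5917

x* = (2.1167, 1.7667), lambda* = (6.55)


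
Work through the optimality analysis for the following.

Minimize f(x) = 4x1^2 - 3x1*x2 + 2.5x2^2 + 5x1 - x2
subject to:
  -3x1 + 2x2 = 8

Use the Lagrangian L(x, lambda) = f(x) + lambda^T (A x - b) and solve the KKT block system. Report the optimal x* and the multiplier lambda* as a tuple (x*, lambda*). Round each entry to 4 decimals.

Form the Lagrangian:
  L(x, lambda) = (1/2) x^T Q x + c^T x + lambda^T (A x - b)
Stationarity (grad_x L = 0): Q x + c + A^T lambda = 0.
Primal feasibility: A x = b.

This gives the KKT block system:
  [ Q   A^T ] [ x     ]   [-c ]
  [ A    0  ] [ lambda ] = [ b ]

Solving the linear system:
  x*      = (-2.0976, 0.8537)
  lambda* = (-4.7805)
  f(x*)   = 13.4512

x* = (-2.0976, 0.8537), lambda* = (-4.7805)


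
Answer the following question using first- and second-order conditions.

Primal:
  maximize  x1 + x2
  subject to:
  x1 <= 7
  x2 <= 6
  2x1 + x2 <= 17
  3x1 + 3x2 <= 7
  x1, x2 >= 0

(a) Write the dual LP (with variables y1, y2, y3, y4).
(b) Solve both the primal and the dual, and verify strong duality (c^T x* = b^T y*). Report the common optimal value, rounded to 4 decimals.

The standard primal-dual pair for 'max c^T x s.t. A x <= b, x >= 0' is:
  Dual:  min b^T y  s.t.  A^T y >= c,  y >= 0.

So the dual LP is:
  minimize  7y1 + 6y2 + 17y3 + 7y4
  subject to:
    y1 + 2y3 + 3y4 >= 1
    y2 + y3 + 3y4 >= 1
    y1, y2, y3, y4 >= 0

Solving the primal: x* = (2.3333, 0).
  primal value c^T x* = 2.3333.
Solving the dual: y* = (0, 0, 0, 0.3333).
  dual value b^T y* = 2.3333.
Strong duality: c^T x* = b^T y*. Confirmed.

2.3333


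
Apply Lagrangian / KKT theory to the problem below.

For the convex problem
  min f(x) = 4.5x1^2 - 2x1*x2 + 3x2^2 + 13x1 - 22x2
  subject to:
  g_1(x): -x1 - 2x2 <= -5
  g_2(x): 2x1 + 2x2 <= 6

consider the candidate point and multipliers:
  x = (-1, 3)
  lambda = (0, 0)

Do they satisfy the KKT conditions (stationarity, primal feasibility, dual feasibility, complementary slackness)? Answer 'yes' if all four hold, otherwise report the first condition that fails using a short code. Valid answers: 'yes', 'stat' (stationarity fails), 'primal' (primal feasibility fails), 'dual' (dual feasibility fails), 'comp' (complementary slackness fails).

Gradient of f: grad f(x) = Q x + c = (-2, -2)
Constraint values g_i(x) = a_i^T x - b_i:
  g_1((-1, 3)) = 0
  g_2((-1, 3)) = -2
Stationarity residual: grad f(x) + sum_i lambda_i a_i = (-2, -2)
  -> stationarity FAILS
Primal feasibility (all g_i <= 0): OK
Dual feasibility (all lambda_i >= 0): OK
Complementary slackness (lambda_i * g_i(x) = 0 for all i): OK

Verdict: the first failing condition is stationarity -> stat.

stat


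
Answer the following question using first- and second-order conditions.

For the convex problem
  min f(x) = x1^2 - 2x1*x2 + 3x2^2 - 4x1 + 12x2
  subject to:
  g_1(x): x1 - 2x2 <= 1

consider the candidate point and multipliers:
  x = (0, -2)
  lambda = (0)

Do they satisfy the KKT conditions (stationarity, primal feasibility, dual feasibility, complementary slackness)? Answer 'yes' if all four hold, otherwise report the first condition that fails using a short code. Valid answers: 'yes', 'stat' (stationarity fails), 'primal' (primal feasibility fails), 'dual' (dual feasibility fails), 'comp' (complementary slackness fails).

Gradient of f: grad f(x) = Q x + c = (0, 0)
Constraint values g_i(x) = a_i^T x - b_i:
  g_1((0, -2)) = 3
Stationarity residual: grad f(x) + sum_i lambda_i a_i = (0, 0)
  -> stationarity OK
Primal feasibility (all g_i <= 0): FAILS
Dual feasibility (all lambda_i >= 0): OK
Complementary slackness (lambda_i * g_i(x) = 0 for all i): OK

Verdict: the first failing condition is primal_feasibility -> primal.

primal


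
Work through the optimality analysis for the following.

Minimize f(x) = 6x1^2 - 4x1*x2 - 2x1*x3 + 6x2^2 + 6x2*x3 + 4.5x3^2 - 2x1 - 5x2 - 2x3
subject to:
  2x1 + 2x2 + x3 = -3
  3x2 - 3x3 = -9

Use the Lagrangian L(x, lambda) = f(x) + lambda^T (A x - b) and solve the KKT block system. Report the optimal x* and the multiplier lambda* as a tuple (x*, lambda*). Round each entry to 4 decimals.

Form the Lagrangian:
  L(x, lambda) = (1/2) x^T Q x + c^T x + lambda^T (A x - b)
Stationarity (grad_x L = 0): Q x + c + A^T lambda = 0.
Primal feasibility: A x = b.

This gives the KKT block system:
  [ Q   A^T ] [ x     ]   [-c ]
  [ A    0  ] [ lambda ] = [ b ]

Solving the linear system:
  x*      = (-0.6538, -1.5641, 1.4359)
  lambda* = (3.2308, 2.0256)
  f(x*)   = 17.0897

x* = (-0.6538, -1.5641, 1.4359), lambda* = (3.2308, 2.0256)


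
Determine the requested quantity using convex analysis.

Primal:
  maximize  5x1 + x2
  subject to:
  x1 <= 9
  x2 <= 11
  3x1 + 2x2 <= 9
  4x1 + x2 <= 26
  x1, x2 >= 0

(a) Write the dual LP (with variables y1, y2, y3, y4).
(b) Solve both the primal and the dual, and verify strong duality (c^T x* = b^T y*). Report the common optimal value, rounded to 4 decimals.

The standard primal-dual pair for 'max c^T x s.t. A x <= b, x >= 0' is:
  Dual:  min b^T y  s.t.  A^T y >= c,  y >= 0.

So the dual LP is:
  minimize  9y1 + 11y2 + 9y3 + 26y4
  subject to:
    y1 + 3y3 + 4y4 >= 5
    y2 + 2y3 + y4 >= 1
    y1, y2, y3, y4 >= 0

Solving the primal: x* = (3, 0).
  primal value c^T x* = 15.
Solving the dual: y* = (0, 0, 1.6667, 0).
  dual value b^T y* = 15.
Strong duality: c^T x* = b^T y*. Confirmed.

15


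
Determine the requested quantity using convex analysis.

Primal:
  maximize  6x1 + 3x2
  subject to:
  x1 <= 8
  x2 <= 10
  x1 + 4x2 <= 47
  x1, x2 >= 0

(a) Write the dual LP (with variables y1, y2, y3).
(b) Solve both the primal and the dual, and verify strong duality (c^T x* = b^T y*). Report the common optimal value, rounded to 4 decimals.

The standard primal-dual pair for 'max c^T x s.t. A x <= b, x >= 0' is:
  Dual:  min b^T y  s.t.  A^T y >= c,  y >= 0.

So the dual LP is:
  minimize  8y1 + 10y2 + 47y3
  subject to:
    y1 + y3 >= 6
    y2 + 4y3 >= 3
    y1, y2, y3 >= 0

Solving the primal: x* = (8, 9.75).
  primal value c^T x* = 77.25.
Solving the dual: y* = (5.25, 0, 0.75).
  dual value b^T y* = 77.25.
Strong duality: c^T x* = b^T y*. Confirmed.

77.25


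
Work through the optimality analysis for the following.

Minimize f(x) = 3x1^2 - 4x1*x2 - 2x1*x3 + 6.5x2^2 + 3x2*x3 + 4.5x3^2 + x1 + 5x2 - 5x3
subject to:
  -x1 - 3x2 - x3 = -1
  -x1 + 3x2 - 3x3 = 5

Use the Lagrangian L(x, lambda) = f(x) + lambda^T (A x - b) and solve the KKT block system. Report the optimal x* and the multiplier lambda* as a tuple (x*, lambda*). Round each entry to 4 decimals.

Form the Lagrangian:
  L(x, lambda) = (1/2) x^T Q x + c^T x + lambda^T (A x - b)
Stationarity (grad_x L = 0): Q x + c + A^T lambda = 0.
Primal feasibility: A x = b.

This gives the KKT block system:
  [ Q   A^T ] [ x     ]   [-c ]
  [ A    0  ] [ lambda ] = [ b ]

Solving the linear system:
  x*      = (-0.3661, 0.7277, -0.817)
  lambda* = (1.0089, -3.4821)
  f(x*)   = 12.8884

x* = (-0.3661, 0.7277, -0.817), lambda* = (1.0089, -3.4821)


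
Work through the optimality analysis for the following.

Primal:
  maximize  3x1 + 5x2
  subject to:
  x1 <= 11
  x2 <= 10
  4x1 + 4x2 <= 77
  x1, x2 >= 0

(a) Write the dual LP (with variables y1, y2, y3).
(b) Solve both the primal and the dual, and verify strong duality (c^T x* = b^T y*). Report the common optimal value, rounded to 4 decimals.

The standard primal-dual pair for 'max c^T x s.t. A x <= b, x >= 0' is:
  Dual:  min b^T y  s.t.  A^T y >= c,  y >= 0.

So the dual LP is:
  minimize  11y1 + 10y2 + 77y3
  subject to:
    y1 + 4y3 >= 3
    y2 + 4y3 >= 5
    y1, y2, y3 >= 0

Solving the primal: x* = (9.25, 10).
  primal value c^T x* = 77.75.
Solving the dual: y* = (0, 2, 0.75).
  dual value b^T y* = 77.75.
Strong duality: c^T x* = b^T y*. Confirmed.

77.75


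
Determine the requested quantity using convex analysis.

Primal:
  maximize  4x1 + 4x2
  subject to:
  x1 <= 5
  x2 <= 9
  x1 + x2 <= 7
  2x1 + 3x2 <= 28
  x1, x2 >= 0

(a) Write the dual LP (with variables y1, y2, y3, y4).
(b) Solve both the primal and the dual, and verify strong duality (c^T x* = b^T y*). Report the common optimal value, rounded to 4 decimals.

The standard primal-dual pair for 'max c^T x s.t. A x <= b, x >= 0' is:
  Dual:  min b^T y  s.t.  A^T y >= c,  y >= 0.

So the dual LP is:
  minimize  5y1 + 9y2 + 7y3 + 28y4
  subject to:
    y1 + y3 + 2y4 >= 4
    y2 + y3 + 3y4 >= 4
    y1, y2, y3, y4 >= 0

Solving the primal: x* = (5, 2).
  primal value c^T x* = 28.
Solving the dual: y* = (0, 0, 4, 0).
  dual value b^T y* = 28.
Strong duality: c^T x* = b^T y*. Confirmed.

28


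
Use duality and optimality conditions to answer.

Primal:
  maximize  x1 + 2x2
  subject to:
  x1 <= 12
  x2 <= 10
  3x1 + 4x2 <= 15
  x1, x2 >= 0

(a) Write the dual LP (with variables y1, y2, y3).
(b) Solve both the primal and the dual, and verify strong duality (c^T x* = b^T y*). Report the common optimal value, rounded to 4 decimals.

The standard primal-dual pair for 'max c^T x s.t. A x <= b, x >= 0' is:
  Dual:  min b^T y  s.t.  A^T y >= c,  y >= 0.

So the dual LP is:
  minimize  12y1 + 10y2 + 15y3
  subject to:
    y1 + 3y3 >= 1
    y2 + 4y3 >= 2
    y1, y2, y3 >= 0

Solving the primal: x* = (0, 3.75).
  primal value c^T x* = 7.5.
Solving the dual: y* = (0, 0, 0.5).
  dual value b^T y* = 7.5.
Strong duality: c^T x* = b^T y*. Confirmed.

7.5


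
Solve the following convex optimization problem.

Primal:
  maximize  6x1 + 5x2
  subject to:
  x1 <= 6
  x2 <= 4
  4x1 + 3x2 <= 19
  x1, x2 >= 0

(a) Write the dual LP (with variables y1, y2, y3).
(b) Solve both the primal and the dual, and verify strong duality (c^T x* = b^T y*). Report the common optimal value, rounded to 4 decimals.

The standard primal-dual pair for 'max c^T x s.t. A x <= b, x >= 0' is:
  Dual:  min b^T y  s.t.  A^T y >= c,  y >= 0.

So the dual LP is:
  minimize  6y1 + 4y2 + 19y3
  subject to:
    y1 + 4y3 >= 6
    y2 + 3y3 >= 5
    y1, y2, y3 >= 0

Solving the primal: x* = (1.75, 4).
  primal value c^T x* = 30.5.
Solving the dual: y* = (0, 0.5, 1.5).
  dual value b^T y* = 30.5.
Strong duality: c^T x* = b^T y*. Confirmed.

30.5


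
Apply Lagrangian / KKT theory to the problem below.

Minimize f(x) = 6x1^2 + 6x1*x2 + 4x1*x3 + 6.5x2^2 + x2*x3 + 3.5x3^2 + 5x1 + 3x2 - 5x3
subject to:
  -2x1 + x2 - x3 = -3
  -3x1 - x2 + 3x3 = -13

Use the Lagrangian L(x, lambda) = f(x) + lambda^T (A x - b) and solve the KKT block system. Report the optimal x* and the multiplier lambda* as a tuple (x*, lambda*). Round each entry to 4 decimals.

Form the Lagrangian:
  L(x, lambda) = (1/2) x^T Q x + c^T x + lambda^T (A x - b)
Stationarity (grad_x L = 0): Q x + c + A^T lambda = 0.
Primal feasibility: A x = b.

This gives the KKT block system:
  [ Q   A^T ] [ x     ]   [-c ]
  [ A    0  ] [ lambda ] = [ b ]

Solving the linear system:
  x*      = (2.2599, -0.8303, -2.3502)
  lambda* = (1.4982, 4.9134)
  f(x*)   = 44.4639

x* = (2.2599, -0.8303, -2.3502), lambda* = (1.4982, 4.9134)


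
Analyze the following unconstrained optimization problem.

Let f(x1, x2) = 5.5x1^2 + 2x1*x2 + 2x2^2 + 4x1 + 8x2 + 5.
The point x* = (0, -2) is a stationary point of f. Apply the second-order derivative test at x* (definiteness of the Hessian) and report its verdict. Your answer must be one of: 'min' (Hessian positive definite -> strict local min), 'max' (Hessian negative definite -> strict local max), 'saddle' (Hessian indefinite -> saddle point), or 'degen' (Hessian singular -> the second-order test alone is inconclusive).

Compute the Hessian H = grad^2 f:
  H = [[11, 2], [2, 4]]
Verify stationarity: grad f(x*) = H x* + g = (0, 0).
Eigenvalues of H: 3.4689, 11.5311.
Both eigenvalues > 0, so H is positive definite -> x* is a strict local min.

min


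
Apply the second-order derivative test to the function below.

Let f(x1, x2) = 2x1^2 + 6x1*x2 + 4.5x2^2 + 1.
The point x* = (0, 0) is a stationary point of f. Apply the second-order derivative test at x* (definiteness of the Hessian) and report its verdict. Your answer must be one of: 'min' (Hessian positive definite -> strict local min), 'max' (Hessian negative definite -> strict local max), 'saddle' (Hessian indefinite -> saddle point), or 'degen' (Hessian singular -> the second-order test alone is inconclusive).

Compute the Hessian H = grad^2 f:
  H = [[4, 6], [6, 9]]
Verify stationarity: grad f(x*) = H x* + g = (0, 0).
Eigenvalues of H: 0, 13.
H has a zero eigenvalue (singular; positive semidefinite but not definite), so H is neither positive definite, negative definite, nor indefinite. The second-order test alone is inconclusive -> degen.
(Indeed, f is constant along the null direction of H through x*, so x* is not a strict local extremum.)

degen


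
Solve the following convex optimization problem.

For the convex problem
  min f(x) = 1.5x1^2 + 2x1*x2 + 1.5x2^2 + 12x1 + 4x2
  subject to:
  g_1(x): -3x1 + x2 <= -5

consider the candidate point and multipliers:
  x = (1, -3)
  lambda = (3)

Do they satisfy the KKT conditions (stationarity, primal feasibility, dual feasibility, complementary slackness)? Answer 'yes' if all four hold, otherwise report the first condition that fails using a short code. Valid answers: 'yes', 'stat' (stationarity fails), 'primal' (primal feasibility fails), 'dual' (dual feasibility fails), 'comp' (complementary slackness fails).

Gradient of f: grad f(x) = Q x + c = (9, -3)
Constraint values g_i(x) = a_i^T x - b_i:
  g_1((1, -3)) = -1
Stationarity residual: grad f(x) + sum_i lambda_i a_i = (0, 0)
  -> stationarity OK
Primal feasibility (all g_i <= 0): OK
Dual feasibility (all lambda_i >= 0): OK
Complementary slackness (lambda_i * g_i(x) = 0 for all i): FAILS

Verdict: the first failing condition is complementary_slackness -> comp.

comp


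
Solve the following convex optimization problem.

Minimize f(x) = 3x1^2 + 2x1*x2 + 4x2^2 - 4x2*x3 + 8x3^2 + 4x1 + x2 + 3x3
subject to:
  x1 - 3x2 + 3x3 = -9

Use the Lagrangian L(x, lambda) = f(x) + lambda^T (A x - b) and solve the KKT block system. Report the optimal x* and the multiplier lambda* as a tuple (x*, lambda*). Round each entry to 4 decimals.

Form the Lagrangian:
  L(x, lambda) = (1/2) x^T Q x + c^T x + lambda^T (A x - b)
Stationarity (grad_x L = 0): Q x + c + A^T lambda = 0.
Primal feasibility: A x = b.

This gives the KKT block system:
  [ Q   A^T ] [ x     ]   [-c ]
  [ A    0  ] [ lambda ] = [ b ]

Solving the linear system:
  x*      = (-1.9926, 1.7509, -0.5849)
  lambda* = (4.4539)
  f(x*)   = 16.0554

x* = (-1.9926, 1.7509, -0.5849), lambda* = (4.4539)


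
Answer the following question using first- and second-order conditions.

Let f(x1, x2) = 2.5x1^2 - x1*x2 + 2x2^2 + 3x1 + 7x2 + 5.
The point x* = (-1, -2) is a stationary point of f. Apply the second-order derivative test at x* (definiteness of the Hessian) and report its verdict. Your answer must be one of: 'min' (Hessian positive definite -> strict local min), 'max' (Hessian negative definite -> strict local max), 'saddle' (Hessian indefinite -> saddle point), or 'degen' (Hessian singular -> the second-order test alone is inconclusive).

Compute the Hessian H = grad^2 f:
  H = [[5, -1], [-1, 4]]
Verify stationarity: grad f(x*) = H x* + g = (0, 0).
Eigenvalues of H: 3.382, 5.618.
Both eigenvalues > 0, so H is positive definite -> x* is a strict local min.

min


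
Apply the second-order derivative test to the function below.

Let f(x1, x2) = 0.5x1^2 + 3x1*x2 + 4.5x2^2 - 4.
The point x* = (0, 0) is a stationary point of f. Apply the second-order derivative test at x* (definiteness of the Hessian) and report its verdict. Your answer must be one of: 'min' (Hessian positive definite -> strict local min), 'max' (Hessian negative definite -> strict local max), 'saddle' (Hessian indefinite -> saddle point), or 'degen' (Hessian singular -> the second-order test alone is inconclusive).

Compute the Hessian H = grad^2 f:
  H = [[1, 3], [3, 9]]
Verify stationarity: grad f(x*) = H x* + g = (0, 0).
Eigenvalues of H: 0, 10.
H has a zero eigenvalue (singular; positive semidefinite but not definite), so H is neither positive definite, negative definite, nor indefinite. The second-order test alone is inconclusive -> degen.
(Indeed, f is constant along the null direction of H through x*, so x* is not a strict local extremum.)

degen


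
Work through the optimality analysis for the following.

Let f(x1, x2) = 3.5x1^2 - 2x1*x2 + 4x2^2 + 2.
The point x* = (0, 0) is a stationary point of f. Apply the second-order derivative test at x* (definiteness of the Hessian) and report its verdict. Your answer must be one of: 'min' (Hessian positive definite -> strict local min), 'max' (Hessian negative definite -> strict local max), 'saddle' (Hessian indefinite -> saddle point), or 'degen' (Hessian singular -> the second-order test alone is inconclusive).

Compute the Hessian H = grad^2 f:
  H = [[7, -2], [-2, 8]]
Verify stationarity: grad f(x*) = H x* + g = (0, 0).
Eigenvalues of H: 5.4384, 9.5616.
Both eigenvalues > 0, so H is positive definite -> x* is a strict local min.

min


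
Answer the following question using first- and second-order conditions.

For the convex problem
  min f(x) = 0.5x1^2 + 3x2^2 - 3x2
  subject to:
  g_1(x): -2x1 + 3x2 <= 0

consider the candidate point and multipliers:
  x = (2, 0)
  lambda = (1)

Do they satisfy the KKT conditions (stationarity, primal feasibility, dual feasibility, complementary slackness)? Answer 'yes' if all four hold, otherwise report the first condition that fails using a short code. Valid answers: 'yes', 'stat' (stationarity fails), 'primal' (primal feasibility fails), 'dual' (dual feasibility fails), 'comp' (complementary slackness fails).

Gradient of f: grad f(x) = Q x + c = (2, -3)
Constraint values g_i(x) = a_i^T x - b_i:
  g_1((2, 0)) = -4
Stationarity residual: grad f(x) + sum_i lambda_i a_i = (0, 0)
  -> stationarity OK
Primal feasibility (all g_i <= 0): OK
Dual feasibility (all lambda_i >= 0): OK
Complementary slackness (lambda_i * g_i(x) = 0 for all i): FAILS

Verdict: the first failing condition is complementary_slackness -> comp.

comp


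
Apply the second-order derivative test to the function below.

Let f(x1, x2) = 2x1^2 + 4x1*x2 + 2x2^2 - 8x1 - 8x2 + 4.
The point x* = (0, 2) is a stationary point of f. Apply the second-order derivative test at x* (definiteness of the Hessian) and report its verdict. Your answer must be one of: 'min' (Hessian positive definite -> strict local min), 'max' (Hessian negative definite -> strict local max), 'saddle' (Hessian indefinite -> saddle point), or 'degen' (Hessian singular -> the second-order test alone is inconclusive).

Compute the Hessian H = grad^2 f:
  H = [[4, 4], [4, 4]]
Verify stationarity: grad f(x*) = H x* + g = (0, 0).
Eigenvalues of H: 0, 8.
H has a zero eigenvalue (singular; positive semidefinite but not definite), so H is neither positive definite, negative definite, nor indefinite. The second-order test alone is inconclusive -> degen.
(Indeed, f is constant along the null direction of H through x*, so x* is not a strict local extremum.)

degen


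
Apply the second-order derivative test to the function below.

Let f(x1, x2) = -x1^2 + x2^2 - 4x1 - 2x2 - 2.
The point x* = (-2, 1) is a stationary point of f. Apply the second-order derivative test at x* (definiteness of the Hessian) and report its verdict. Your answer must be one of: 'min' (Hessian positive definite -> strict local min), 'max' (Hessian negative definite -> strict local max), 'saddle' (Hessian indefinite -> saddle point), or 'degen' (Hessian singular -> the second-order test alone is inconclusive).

Compute the Hessian H = grad^2 f:
  H = [[-2, 0], [0, 2]]
Verify stationarity: grad f(x*) = H x* + g = (0, 0).
Eigenvalues of H: -2, 2.
Eigenvalues have mixed signs, so H is indefinite -> x* is a saddle point.

saddle


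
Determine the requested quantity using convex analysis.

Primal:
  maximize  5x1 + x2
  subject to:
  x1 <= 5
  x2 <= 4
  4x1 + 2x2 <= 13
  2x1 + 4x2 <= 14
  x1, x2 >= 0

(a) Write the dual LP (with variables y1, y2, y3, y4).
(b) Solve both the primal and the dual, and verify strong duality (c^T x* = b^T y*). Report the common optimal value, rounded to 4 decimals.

The standard primal-dual pair for 'max c^T x s.t. A x <= b, x >= 0' is:
  Dual:  min b^T y  s.t.  A^T y >= c,  y >= 0.

So the dual LP is:
  minimize  5y1 + 4y2 + 13y3 + 14y4
  subject to:
    y1 + 4y3 + 2y4 >= 5
    y2 + 2y3 + 4y4 >= 1
    y1, y2, y3, y4 >= 0

Solving the primal: x* = (3.25, 0).
  primal value c^T x* = 16.25.
Solving the dual: y* = (0, 0, 1.25, 0).
  dual value b^T y* = 16.25.
Strong duality: c^T x* = b^T y*. Confirmed.

16.25


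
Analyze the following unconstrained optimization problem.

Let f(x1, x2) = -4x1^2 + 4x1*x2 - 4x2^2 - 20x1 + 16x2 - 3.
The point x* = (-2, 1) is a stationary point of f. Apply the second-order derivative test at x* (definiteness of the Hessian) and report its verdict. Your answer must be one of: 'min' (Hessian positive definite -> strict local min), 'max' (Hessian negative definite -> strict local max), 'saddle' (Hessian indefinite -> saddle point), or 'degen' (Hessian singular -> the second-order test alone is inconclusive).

Compute the Hessian H = grad^2 f:
  H = [[-8, 4], [4, -8]]
Verify stationarity: grad f(x*) = H x* + g = (0, 0).
Eigenvalues of H: -12, -4.
Both eigenvalues < 0, so H is negative definite -> x* is a strict local max.

max


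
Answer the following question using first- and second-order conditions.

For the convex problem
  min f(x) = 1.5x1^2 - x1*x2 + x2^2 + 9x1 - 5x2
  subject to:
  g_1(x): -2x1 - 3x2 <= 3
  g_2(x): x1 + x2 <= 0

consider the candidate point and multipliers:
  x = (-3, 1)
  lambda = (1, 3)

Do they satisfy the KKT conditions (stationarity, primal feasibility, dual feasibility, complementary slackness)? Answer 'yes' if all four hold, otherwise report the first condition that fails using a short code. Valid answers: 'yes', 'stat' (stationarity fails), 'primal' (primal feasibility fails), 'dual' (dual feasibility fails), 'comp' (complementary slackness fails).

Gradient of f: grad f(x) = Q x + c = (-1, 0)
Constraint values g_i(x) = a_i^T x - b_i:
  g_1((-3, 1)) = 0
  g_2((-3, 1)) = -2
Stationarity residual: grad f(x) + sum_i lambda_i a_i = (0, 0)
  -> stationarity OK
Primal feasibility (all g_i <= 0): OK
Dual feasibility (all lambda_i >= 0): OK
Complementary slackness (lambda_i * g_i(x) = 0 for all i): FAILS

Verdict: the first failing condition is complementary_slackness -> comp.

comp


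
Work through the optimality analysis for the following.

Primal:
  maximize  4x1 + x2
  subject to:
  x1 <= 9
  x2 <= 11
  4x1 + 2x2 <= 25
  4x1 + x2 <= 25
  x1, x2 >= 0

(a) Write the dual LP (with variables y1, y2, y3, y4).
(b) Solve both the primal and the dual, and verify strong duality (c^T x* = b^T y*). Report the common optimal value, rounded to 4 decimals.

The standard primal-dual pair for 'max c^T x s.t. A x <= b, x >= 0' is:
  Dual:  min b^T y  s.t.  A^T y >= c,  y >= 0.

So the dual LP is:
  minimize  9y1 + 11y2 + 25y3 + 25y4
  subject to:
    y1 + 4y3 + 4y4 >= 4
    y2 + 2y3 + y4 >= 1
    y1, y2, y3, y4 >= 0

Solving the primal: x* = (6.25, 0).
  primal value c^T x* = 25.
Solving the dual: y* = (0, 0, 0, 1).
  dual value b^T y* = 25.
Strong duality: c^T x* = b^T y*. Confirmed.

25


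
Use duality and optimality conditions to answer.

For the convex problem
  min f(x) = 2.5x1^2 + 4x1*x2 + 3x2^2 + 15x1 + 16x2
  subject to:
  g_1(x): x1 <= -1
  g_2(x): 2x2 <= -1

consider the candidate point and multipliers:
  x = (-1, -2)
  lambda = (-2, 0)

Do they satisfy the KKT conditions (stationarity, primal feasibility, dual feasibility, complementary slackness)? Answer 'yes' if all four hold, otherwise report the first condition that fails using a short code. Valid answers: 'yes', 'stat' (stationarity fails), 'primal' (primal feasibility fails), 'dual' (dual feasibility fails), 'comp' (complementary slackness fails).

Gradient of f: grad f(x) = Q x + c = (2, 0)
Constraint values g_i(x) = a_i^T x - b_i:
  g_1((-1, -2)) = 0
  g_2((-1, -2)) = -3
Stationarity residual: grad f(x) + sum_i lambda_i a_i = (0, 0)
  -> stationarity OK
Primal feasibility (all g_i <= 0): OK
Dual feasibility (all lambda_i >= 0): FAILS
Complementary slackness (lambda_i * g_i(x) = 0 for all i): OK

Verdict: the first failing condition is dual_feasibility -> dual.

dual


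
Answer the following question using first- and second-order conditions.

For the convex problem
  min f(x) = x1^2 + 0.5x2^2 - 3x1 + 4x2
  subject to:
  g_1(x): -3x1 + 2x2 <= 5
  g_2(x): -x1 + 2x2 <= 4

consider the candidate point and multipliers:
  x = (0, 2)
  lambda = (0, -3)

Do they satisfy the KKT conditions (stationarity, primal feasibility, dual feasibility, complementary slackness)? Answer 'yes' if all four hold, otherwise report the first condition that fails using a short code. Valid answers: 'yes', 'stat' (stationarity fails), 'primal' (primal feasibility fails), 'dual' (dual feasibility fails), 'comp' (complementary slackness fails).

Gradient of f: grad f(x) = Q x + c = (-3, 6)
Constraint values g_i(x) = a_i^T x - b_i:
  g_1((0, 2)) = -1
  g_2((0, 2)) = 0
Stationarity residual: grad f(x) + sum_i lambda_i a_i = (0, 0)
  -> stationarity OK
Primal feasibility (all g_i <= 0): OK
Dual feasibility (all lambda_i >= 0): FAILS
Complementary slackness (lambda_i * g_i(x) = 0 for all i): OK

Verdict: the first failing condition is dual_feasibility -> dual.

dual


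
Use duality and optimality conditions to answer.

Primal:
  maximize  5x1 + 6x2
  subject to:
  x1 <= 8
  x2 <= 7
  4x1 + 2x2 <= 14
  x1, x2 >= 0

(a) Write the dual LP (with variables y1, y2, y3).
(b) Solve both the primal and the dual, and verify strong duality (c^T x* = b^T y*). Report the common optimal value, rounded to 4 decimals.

The standard primal-dual pair for 'max c^T x s.t. A x <= b, x >= 0' is:
  Dual:  min b^T y  s.t.  A^T y >= c,  y >= 0.

So the dual LP is:
  minimize  8y1 + 7y2 + 14y3
  subject to:
    y1 + 4y3 >= 5
    y2 + 2y3 >= 6
    y1, y2, y3 >= 0

Solving the primal: x* = (0, 7).
  primal value c^T x* = 42.
Solving the dual: y* = (0, 3.5, 1.25).
  dual value b^T y* = 42.
Strong duality: c^T x* = b^T y*. Confirmed.

42


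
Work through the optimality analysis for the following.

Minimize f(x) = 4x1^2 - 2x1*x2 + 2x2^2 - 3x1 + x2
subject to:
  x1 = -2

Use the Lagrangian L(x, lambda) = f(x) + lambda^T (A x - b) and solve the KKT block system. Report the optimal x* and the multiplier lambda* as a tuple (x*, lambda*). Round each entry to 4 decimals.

Form the Lagrangian:
  L(x, lambda) = (1/2) x^T Q x + c^T x + lambda^T (A x - b)
Stationarity (grad_x L = 0): Q x + c + A^T lambda = 0.
Primal feasibility: A x = b.

This gives the KKT block system:
  [ Q   A^T ] [ x     ]   [-c ]
  [ A    0  ] [ lambda ] = [ b ]

Solving the linear system:
  x*      = (-2, -1.25)
  lambda* = (16.5)
  f(x*)   = 18.875

x* = (-2, -1.25), lambda* = (16.5)


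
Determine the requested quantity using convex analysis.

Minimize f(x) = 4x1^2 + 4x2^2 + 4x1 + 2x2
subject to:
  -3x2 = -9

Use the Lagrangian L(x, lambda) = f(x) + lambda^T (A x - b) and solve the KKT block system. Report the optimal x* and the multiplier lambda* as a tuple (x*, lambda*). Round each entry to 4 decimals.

Form the Lagrangian:
  L(x, lambda) = (1/2) x^T Q x + c^T x + lambda^T (A x - b)
Stationarity (grad_x L = 0): Q x + c + A^T lambda = 0.
Primal feasibility: A x = b.

This gives the KKT block system:
  [ Q   A^T ] [ x     ]   [-c ]
  [ A    0  ] [ lambda ] = [ b ]

Solving the linear system:
  x*      = (-0.5, 3)
  lambda* = (8.6667)
  f(x*)   = 41

x* = (-0.5, 3), lambda* = (8.6667)


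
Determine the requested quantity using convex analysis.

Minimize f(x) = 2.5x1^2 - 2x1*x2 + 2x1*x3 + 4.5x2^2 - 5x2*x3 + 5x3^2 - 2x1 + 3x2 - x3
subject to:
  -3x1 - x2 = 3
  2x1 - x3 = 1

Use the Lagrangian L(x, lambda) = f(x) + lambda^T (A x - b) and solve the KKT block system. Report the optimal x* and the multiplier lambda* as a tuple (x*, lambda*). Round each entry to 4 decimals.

Form the Lagrangian:
  L(x, lambda) = (1/2) x^T Q x + c^T x + lambda^T (A x - b)
Stationarity (grad_x L = 0): Q x + c + A^T lambda = 0.
Primal feasibility: A x = b.

This gives the KKT block system:
  [ Q   A^T ] [ x     ]   [-c ]
  [ A    0  ] [ lambda ] = [ b ]

Solving the linear system:
  x*      = (-0.3252, -2.0243, -1.6505)
  lambda* = (-6.3155, -8.034)
  f(x*)   = 11.6044

x* = (-0.3252, -2.0243, -1.6505), lambda* = (-6.3155, -8.034)


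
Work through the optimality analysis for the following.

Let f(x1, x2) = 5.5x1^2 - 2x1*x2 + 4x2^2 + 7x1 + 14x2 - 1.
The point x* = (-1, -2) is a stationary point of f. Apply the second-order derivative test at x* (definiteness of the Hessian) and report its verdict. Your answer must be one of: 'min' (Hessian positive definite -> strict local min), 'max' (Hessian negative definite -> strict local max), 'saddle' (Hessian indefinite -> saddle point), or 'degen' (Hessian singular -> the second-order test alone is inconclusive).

Compute the Hessian H = grad^2 f:
  H = [[11, -2], [-2, 8]]
Verify stationarity: grad f(x*) = H x* + g = (0, 0).
Eigenvalues of H: 7, 12.
Both eigenvalues > 0, so H is positive definite -> x* is a strict local min.

min


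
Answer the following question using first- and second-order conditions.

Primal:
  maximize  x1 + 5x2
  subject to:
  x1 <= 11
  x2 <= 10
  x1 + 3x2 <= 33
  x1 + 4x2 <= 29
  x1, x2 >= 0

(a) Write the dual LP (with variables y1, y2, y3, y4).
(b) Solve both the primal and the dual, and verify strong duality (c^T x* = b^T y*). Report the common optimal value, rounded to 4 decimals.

The standard primal-dual pair for 'max c^T x s.t. A x <= b, x >= 0' is:
  Dual:  min b^T y  s.t.  A^T y >= c,  y >= 0.

So the dual LP is:
  minimize  11y1 + 10y2 + 33y3 + 29y4
  subject to:
    y1 + y3 + y4 >= 1
    y2 + 3y3 + 4y4 >= 5
    y1, y2, y3, y4 >= 0

Solving the primal: x* = (0, 7.25).
  primal value c^T x* = 36.25.
Solving the dual: y* = (0, 0, 0, 1.25).
  dual value b^T y* = 36.25.
Strong duality: c^T x* = b^T y*. Confirmed.

36.25


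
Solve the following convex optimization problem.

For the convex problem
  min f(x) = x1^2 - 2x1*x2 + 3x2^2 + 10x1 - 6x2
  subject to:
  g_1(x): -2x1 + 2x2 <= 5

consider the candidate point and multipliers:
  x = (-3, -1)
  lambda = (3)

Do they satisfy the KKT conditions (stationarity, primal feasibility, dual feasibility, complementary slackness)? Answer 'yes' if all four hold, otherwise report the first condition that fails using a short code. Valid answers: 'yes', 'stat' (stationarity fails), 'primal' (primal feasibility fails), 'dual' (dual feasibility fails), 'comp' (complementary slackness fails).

Gradient of f: grad f(x) = Q x + c = (6, -6)
Constraint values g_i(x) = a_i^T x - b_i:
  g_1((-3, -1)) = -1
Stationarity residual: grad f(x) + sum_i lambda_i a_i = (0, 0)
  -> stationarity OK
Primal feasibility (all g_i <= 0): OK
Dual feasibility (all lambda_i >= 0): OK
Complementary slackness (lambda_i * g_i(x) = 0 for all i): FAILS

Verdict: the first failing condition is complementary_slackness -> comp.

comp


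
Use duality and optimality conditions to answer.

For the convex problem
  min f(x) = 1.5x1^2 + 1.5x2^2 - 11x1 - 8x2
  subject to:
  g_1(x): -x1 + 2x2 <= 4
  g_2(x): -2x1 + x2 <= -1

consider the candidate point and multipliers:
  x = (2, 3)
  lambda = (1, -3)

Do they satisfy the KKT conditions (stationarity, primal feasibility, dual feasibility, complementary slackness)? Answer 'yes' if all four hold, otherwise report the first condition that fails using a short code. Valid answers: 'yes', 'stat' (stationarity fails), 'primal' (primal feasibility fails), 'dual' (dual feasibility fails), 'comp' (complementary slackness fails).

Gradient of f: grad f(x) = Q x + c = (-5, 1)
Constraint values g_i(x) = a_i^T x - b_i:
  g_1((2, 3)) = 0
  g_2((2, 3)) = 0
Stationarity residual: grad f(x) + sum_i lambda_i a_i = (0, 0)
  -> stationarity OK
Primal feasibility (all g_i <= 0): OK
Dual feasibility (all lambda_i >= 0): FAILS
Complementary slackness (lambda_i * g_i(x) = 0 for all i): OK

Verdict: the first failing condition is dual_feasibility -> dual.

dual


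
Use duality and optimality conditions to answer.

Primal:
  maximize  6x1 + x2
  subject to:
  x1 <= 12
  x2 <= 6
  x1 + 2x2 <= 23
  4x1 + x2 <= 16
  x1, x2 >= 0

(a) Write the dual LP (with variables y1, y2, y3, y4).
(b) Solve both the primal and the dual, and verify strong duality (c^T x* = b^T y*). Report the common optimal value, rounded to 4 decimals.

The standard primal-dual pair for 'max c^T x s.t. A x <= b, x >= 0' is:
  Dual:  min b^T y  s.t.  A^T y >= c,  y >= 0.

So the dual LP is:
  minimize  12y1 + 6y2 + 23y3 + 16y4
  subject to:
    y1 + y3 + 4y4 >= 6
    y2 + 2y3 + y4 >= 1
    y1, y2, y3, y4 >= 0

Solving the primal: x* = (4, 0).
  primal value c^T x* = 24.
Solving the dual: y* = (0, 0, 0, 1.5).
  dual value b^T y* = 24.
Strong duality: c^T x* = b^T y*. Confirmed.

24


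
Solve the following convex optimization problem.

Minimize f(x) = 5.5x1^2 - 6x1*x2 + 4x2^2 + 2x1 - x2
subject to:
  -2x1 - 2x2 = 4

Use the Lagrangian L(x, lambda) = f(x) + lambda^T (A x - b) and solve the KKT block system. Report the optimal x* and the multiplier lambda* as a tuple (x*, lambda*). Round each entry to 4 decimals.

Form the Lagrangian:
  L(x, lambda) = (1/2) x^T Q x + c^T x + lambda^T (A x - b)
Stationarity (grad_x L = 0): Q x + c + A^T lambda = 0.
Primal feasibility: A x = b.

This gives the KKT block system:
  [ Q   A^T ] [ x     ]   [-c ]
  [ A    0  ] [ lambda ] = [ b ]

Solving the linear system:
  x*      = (-1, -1)
  lambda* = (-1.5)
  f(x*)   = 2.5

x* = (-1, -1), lambda* = (-1.5)


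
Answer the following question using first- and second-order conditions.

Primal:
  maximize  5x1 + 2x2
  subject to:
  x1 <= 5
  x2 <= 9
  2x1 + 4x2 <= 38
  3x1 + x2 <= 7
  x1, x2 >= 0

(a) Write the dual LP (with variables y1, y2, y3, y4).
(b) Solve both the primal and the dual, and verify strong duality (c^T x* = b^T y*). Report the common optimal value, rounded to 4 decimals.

The standard primal-dual pair for 'max c^T x s.t. A x <= b, x >= 0' is:
  Dual:  min b^T y  s.t.  A^T y >= c,  y >= 0.

So the dual LP is:
  minimize  5y1 + 9y2 + 38y3 + 7y4
  subject to:
    y1 + 2y3 + 3y4 >= 5
    y2 + 4y3 + y4 >= 2
    y1, y2, y3, y4 >= 0

Solving the primal: x* = (0, 7).
  primal value c^T x* = 14.
Solving the dual: y* = (0, 0, 0, 2).
  dual value b^T y* = 14.
Strong duality: c^T x* = b^T y*. Confirmed.

14


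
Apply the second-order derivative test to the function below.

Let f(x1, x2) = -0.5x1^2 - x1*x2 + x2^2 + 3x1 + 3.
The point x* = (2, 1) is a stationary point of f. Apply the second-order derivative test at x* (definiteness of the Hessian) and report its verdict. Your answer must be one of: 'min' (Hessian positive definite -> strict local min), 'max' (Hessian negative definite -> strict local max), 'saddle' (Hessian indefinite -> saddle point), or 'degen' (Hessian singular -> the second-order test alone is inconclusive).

Compute the Hessian H = grad^2 f:
  H = [[-1, -1], [-1, 2]]
Verify stationarity: grad f(x*) = H x* + g = (0, 0).
Eigenvalues of H: -1.3028, 2.3028.
Eigenvalues have mixed signs, so H is indefinite -> x* is a saddle point.

saddle


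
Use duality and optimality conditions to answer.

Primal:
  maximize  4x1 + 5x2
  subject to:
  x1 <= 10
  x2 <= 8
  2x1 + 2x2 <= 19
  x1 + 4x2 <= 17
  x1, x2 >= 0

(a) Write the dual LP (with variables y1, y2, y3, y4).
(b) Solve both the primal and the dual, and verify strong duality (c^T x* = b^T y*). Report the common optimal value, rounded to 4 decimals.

The standard primal-dual pair for 'max c^T x s.t. A x <= b, x >= 0' is:
  Dual:  min b^T y  s.t.  A^T y >= c,  y >= 0.

So the dual LP is:
  minimize  10y1 + 8y2 + 19y3 + 17y4
  subject to:
    y1 + 2y3 + y4 >= 4
    y2 + 2y3 + 4y4 >= 5
    y1, y2, y3, y4 >= 0

Solving the primal: x* = (7, 2.5).
  primal value c^T x* = 40.5.
Solving the dual: y* = (0, 0, 1.8333, 0.3333).
  dual value b^T y* = 40.5.
Strong duality: c^T x* = b^T y*. Confirmed.

40.5
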